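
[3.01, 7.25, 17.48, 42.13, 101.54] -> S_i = 3.01*2.41^i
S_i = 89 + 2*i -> [89, 91, 93, 95, 97]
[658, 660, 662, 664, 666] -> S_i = 658 + 2*i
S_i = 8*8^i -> [8, 64, 512, 4096, 32768]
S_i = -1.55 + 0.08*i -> [-1.55, -1.47, -1.39, -1.31, -1.23]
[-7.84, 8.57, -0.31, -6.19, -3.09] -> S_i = Random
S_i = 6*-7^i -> [6, -42, 294, -2058, 14406]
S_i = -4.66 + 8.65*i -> [-4.66, 3.99, 12.64, 21.29, 29.94]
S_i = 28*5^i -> [28, 140, 700, 3500, 17500]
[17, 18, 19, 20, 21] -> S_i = 17 + 1*i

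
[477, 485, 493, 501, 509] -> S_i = 477 + 8*i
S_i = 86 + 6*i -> [86, 92, 98, 104, 110]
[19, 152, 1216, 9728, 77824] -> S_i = 19*8^i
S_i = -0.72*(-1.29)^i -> [-0.72, 0.93, -1.2, 1.55, -1.99]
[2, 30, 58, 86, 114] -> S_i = 2 + 28*i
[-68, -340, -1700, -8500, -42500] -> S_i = -68*5^i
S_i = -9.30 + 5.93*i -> [-9.3, -3.37, 2.56, 8.49, 14.42]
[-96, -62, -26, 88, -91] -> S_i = Random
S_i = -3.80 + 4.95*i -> [-3.8, 1.15, 6.1, 11.05, 16.0]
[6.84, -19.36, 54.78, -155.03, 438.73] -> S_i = 6.84*(-2.83)^i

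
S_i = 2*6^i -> [2, 12, 72, 432, 2592]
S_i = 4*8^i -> [4, 32, 256, 2048, 16384]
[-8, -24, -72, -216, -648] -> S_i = -8*3^i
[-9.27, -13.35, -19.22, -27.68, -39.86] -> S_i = -9.27*1.44^i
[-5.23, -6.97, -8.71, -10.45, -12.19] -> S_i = -5.23 + -1.74*i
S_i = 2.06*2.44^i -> [2.06, 5.03, 12.26, 29.93, 73.02]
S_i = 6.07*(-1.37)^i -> [6.07, -8.32, 11.39, -15.61, 21.38]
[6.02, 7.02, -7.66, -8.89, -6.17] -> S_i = Random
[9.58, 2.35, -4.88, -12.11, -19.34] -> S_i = 9.58 + -7.23*i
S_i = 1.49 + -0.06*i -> [1.49, 1.43, 1.37, 1.31, 1.25]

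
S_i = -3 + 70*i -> [-3, 67, 137, 207, 277]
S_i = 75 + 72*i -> [75, 147, 219, 291, 363]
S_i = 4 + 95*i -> [4, 99, 194, 289, 384]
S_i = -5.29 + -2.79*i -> [-5.29, -8.08, -10.87, -13.66, -16.45]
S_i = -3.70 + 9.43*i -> [-3.7, 5.73, 15.16, 24.59, 34.02]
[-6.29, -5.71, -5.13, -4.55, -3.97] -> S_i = -6.29 + 0.58*i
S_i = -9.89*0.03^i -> [-9.89, -0.3, -0.01, -0.0, -0.0]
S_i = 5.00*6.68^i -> [5.0, 33.4, 223.11, 1490.39, 9955.79]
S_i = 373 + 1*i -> [373, 374, 375, 376, 377]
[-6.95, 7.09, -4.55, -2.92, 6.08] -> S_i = Random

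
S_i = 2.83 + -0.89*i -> [2.83, 1.94, 1.05, 0.16, -0.73]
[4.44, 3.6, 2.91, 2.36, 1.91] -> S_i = 4.44*0.81^i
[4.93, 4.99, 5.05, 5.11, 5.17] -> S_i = 4.93 + 0.06*i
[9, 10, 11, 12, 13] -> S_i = 9 + 1*i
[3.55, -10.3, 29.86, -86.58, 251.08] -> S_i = 3.55*(-2.90)^i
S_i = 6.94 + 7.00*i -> [6.94, 13.94, 20.94, 27.94, 34.94]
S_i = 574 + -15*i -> [574, 559, 544, 529, 514]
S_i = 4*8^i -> [4, 32, 256, 2048, 16384]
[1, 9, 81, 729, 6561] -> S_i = 1*9^i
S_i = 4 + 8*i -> [4, 12, 20, 28, 36]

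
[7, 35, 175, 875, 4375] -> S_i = 7*5^i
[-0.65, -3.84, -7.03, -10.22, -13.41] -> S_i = -0.65 + -3.19*i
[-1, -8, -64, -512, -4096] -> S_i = -1*8^i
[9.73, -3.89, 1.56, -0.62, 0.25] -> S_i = 9.73*(-0.40)^i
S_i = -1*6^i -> [-1, -6, -36, -216, -1296]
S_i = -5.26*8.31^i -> [-5.26, -43.71, -363.24, -3018.48, -25083.6]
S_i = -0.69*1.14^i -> [-0.69, -0.79, -0.9, -1.02, -1.17]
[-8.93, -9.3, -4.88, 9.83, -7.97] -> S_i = Random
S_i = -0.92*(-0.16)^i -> [-0.92, 0.15, -0.02, 0.0, -0.0]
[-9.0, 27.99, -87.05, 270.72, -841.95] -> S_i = -9.00*(-3.11)^i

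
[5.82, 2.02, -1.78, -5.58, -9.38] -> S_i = 5.82 + -3.80*i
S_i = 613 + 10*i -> [613, 623, 633, 643, 653]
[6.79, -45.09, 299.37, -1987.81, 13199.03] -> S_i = 6.79*(-6.64)^i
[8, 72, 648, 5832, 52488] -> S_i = 8*9^i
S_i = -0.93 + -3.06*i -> [-0.93, -3.99, -7.05, -10.11, -13.17]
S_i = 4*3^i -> [4, 12, 36, 108, 324]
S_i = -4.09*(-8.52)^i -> [-4.09, 34.85, -296.89, 2529.54, -21551.71]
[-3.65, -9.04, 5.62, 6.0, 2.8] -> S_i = Random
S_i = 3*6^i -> [3, 18, 108, 648, 3888]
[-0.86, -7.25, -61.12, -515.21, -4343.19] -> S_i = -0.86*8.43^i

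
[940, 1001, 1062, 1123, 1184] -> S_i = 940 + 61*i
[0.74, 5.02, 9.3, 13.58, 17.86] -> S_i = 0.74 + 4.28*i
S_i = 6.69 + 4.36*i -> [6.69, 11.05, 15.41, 19.77, 24.13]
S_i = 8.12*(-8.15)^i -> [8.12, -66.18, 539.35, -4395.71, 35825.02]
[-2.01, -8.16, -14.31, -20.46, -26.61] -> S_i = -2.01 + -6.15*i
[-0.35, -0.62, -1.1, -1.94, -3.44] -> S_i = -0.35*1.77^i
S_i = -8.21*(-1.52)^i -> [-8.21, 12.48, -18.97, 28.83, -43.82]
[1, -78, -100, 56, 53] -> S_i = Random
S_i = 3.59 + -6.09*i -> [3.59, -2.5, -8.59, -14.68, -20.77]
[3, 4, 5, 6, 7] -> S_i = 3 + 1*i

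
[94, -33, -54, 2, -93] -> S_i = Random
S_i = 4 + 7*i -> [4, 11, 18, 25, 32]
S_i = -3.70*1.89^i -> [-3.7, -6.99, -13.22, -24.98, -47.21]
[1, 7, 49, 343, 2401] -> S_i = 1*7^i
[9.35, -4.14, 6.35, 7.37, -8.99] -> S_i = Random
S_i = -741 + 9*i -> [-741, -732, -723, -714, -705]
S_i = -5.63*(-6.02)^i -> [-5.63, 33.89, -204.03, 1228.28, -7394.25]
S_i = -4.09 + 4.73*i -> [-4.09, 0.64, 5.37, 10.1, 14.83]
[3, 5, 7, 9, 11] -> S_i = 3 + 2*i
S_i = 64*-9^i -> [64, -576, 5184, -46656, 419904]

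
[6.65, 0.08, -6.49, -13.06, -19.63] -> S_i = 6.65 + -6.57*i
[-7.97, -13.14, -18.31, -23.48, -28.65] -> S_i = -7.97 + -5.17*i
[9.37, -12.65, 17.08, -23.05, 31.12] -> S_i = 9.37*(-1.35)^i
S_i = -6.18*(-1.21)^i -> [-6.18, 7.48, -9.05, 10.95, -13.25]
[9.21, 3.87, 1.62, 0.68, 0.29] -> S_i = 9.21*0.42^i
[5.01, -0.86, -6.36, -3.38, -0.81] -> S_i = Random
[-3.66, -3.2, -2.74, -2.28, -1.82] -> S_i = -3.66 + 0.46*i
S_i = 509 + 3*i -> [509, 512, 515, 518, 521]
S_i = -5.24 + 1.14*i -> [-5.24, -4.1, -2.96, -1.82, -0.68]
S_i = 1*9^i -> [1, 9, 81, 729, 6561]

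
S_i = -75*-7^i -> [-75, 525, -3675, 25725, -180075]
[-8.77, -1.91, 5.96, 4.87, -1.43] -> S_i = Random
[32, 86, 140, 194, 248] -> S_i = 32 + 54*i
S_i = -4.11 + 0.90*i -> [-4.11, -3.21, -2.31, -1.41, -0.51]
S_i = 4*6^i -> [4, 24, 144, 864, 5184]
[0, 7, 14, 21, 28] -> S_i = 0 + 7*i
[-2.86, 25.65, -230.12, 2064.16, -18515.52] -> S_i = -2.86*(-8.97)^i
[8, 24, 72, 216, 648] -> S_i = 8*3^i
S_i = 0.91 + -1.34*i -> [0.91, -0.43, -1.77, -3.11, -4.45]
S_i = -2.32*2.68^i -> [-2.32, -6.22, -16.66, -44.66, -119.68]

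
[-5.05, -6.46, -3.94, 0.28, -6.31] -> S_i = Random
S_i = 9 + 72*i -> [9, 81, 153, 225, 297]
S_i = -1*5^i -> [-1, -5, -25, -125, -625]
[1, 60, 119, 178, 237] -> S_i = 1 + 59*i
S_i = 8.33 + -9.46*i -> [8.33, -1.13, -10.59, -20.05, -29.51]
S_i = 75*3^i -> [75, 225, 675, 2025, 6075]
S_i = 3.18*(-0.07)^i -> [3.18, -0.22, 0.02, -0.0, 0.0]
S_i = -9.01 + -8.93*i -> [-9.01, -17.94, -26.87, -35.8, -44.73]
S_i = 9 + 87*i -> [9, 96, 183, 270, 357]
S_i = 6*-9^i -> [6, -54, 486, -4374, 39366]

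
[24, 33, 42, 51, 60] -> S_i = 24 + 9*i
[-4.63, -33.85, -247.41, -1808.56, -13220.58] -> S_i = -4.63*7.31^i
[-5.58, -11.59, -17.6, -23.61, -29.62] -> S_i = -5.58 + -6.01*i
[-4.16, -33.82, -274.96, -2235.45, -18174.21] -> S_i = -4.16*8.13^i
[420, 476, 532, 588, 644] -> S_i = 420 + 56*i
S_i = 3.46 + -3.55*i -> [3.46, -0.09, -3.64, -7.19, -10.74]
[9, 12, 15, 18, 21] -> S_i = 9 + 3*i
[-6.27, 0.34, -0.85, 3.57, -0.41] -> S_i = Random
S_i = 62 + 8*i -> [62, 70, 78, 86, 94]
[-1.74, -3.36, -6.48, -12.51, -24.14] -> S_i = -1.74*1.93^i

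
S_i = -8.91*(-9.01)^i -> [-8.91, 80.28, -723.31, 6517.07, -58718.76]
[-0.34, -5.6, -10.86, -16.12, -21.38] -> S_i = -0.34 + -5.26*i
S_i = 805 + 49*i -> [805, 854, 903, 952, 1001]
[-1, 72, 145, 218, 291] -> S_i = -1 + 73*i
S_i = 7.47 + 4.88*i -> [7.47, 12.35, 17.23, 22.11, 26.99]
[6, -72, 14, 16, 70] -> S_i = Random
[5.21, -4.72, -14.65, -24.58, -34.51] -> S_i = 5.21 + -9.93*i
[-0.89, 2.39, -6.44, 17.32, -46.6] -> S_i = -0.89*(-2.69)^i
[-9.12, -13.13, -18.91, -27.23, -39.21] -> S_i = -9.12*1.44^i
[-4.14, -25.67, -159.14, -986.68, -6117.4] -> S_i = -4.14*6.20^i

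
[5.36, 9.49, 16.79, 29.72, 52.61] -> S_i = 5.36*1.77^i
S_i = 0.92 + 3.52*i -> [0.92, 4.44, 7.96, 11.48, 15.0]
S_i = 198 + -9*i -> [198, 189, 180, 171, 162]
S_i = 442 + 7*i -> [442, 449, 456, 463, 470]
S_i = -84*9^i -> [-84, -756, -6804, -61236, -551124]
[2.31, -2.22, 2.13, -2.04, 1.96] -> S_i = 2.31*(-0.96)^i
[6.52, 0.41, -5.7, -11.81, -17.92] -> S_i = 6.52 + -6.11*i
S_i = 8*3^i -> [8, 24, 72, 216, 648]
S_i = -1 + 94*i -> [-1, 93, 187, 281, 375]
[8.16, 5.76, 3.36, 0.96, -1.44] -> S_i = 8.16 + -2.40*i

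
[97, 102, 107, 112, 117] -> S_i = 97 + 5*i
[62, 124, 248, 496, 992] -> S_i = 62*2^i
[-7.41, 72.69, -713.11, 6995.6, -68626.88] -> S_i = -7.41*(-9.81)^i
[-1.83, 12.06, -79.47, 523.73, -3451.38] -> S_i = -1.83*(-6.59)^i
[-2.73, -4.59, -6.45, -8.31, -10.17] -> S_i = -2.73 + -1.86*i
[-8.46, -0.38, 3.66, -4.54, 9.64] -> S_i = Random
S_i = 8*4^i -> [8, 32, 128, 512, 2048]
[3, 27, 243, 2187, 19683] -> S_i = 3*9^i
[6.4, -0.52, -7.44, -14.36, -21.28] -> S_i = 6.40 + -6.92*i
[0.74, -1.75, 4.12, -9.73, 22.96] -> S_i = 0.74*(-2.36)^i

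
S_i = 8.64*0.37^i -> [8.64, 3.2, 1.18, 0.44, 0.16]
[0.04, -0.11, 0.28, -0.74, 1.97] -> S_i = 0.04*(-2.65)^i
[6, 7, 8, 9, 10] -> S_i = 6 + 1*i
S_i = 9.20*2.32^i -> [9.2, 21.34, 49.52, 114.88, 266.53]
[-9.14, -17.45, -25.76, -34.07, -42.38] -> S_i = -9.14 + -8.31*i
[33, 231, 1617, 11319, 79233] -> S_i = 33*7^i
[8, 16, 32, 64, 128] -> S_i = 8*2^i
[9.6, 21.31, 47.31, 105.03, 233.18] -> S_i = 9.60*2.22^i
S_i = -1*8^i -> [-1, -8, -64, -512, -4096]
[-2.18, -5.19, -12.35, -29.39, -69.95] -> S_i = -2.18*2.38^i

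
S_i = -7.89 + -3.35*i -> [-7.89, -11.24, -14.59, -17.94, -21.29]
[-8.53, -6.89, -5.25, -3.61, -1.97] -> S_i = -8.53 + 1.64*i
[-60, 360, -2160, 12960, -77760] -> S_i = -60*-6^i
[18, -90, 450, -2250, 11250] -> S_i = 18*-5^i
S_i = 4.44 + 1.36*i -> [4.44, 5.8, 7.16, 8.52, 9.88]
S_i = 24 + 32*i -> [24, 56, 88, 120, 152]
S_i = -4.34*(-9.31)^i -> [-4.34, 40.41, -376.17, 3502.18, -32605.32]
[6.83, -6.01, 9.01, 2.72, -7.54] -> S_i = Random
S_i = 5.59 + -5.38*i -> [5.59, 0.21, -5.17, -10.55, -15.93]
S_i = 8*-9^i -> [8, -72, 648, -5832, 52488]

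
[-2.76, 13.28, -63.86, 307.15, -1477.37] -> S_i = -2.76*(-4.81)^i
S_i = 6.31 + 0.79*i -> [6.31, 7.1, 7.89, 8.68, 9.47]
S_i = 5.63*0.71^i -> [5.63, 4.0, 2.84, 2.02, 1.43]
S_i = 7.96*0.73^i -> [7.96, 5.81, 4.24, 3.1, 2.26]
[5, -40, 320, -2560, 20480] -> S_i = 5*-8^i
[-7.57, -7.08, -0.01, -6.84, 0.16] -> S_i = Random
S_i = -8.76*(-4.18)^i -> [-8.76, 36.62, -153.06, 639.78, -2674.29]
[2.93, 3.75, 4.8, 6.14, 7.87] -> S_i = 2.93*1.28^i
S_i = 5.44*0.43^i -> [5.44, 2.34, 1.01, 0.43, 0.19]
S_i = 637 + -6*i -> [637, 631, 625, 619, 613]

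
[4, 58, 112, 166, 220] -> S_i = 4 + 54*i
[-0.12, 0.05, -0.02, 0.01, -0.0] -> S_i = -0.12*(-0.42)^i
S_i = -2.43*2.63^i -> [-2.43, -6.39, -16.81, -44.21, -116.26]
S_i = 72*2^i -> [72, 144, 288, 576, 1152]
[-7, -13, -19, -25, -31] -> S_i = -7 + -6*i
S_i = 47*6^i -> [47, 282, 1692, 10152, 60912]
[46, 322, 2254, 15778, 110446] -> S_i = 46*7^i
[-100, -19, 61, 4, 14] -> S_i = Random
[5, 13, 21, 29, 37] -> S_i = 5 + 8*i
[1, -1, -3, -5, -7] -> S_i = 1 + -2*i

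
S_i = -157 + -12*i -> [-157, -169, -181, -193, -205]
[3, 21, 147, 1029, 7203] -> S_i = 3*7^i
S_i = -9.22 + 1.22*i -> [-9.22, -8.0, -6.78, -5.56, -4.34]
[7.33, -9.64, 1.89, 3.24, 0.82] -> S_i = Random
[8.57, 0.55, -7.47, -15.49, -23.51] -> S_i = 8.57 + -8.02*i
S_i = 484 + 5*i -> [484, 489, 494, 499, 504]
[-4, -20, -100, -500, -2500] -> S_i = -4*5^i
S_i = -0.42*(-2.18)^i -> [-0.42, 0.92, -2.0, 4.35, -9.49]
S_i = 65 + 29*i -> [65, 94, 123, 152, 181]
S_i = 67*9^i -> [67, 603, 5427, 48843, 439587]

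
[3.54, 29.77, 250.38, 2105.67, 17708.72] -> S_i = 3.54*8.41^i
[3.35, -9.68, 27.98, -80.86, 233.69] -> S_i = 3.35*(-2.89)^i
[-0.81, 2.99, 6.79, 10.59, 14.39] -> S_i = -0.81 + 3.80*i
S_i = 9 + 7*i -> [9, 16, 23, 30, 37]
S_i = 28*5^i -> [28, 140, 700, 3500, 17500]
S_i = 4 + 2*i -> [4, 6, 8, 10, 12]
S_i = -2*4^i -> [-2, -8, -32, -128, -512]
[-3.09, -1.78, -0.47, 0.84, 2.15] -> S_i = -3.09 + 1.31*i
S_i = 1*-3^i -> [1, -3, 9, -27, 81]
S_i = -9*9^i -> [-9, -81, -729, -6561, -59049]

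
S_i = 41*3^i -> [41, 123, 369, 1107, 3321]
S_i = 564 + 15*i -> [564, 579, 594, 609, 624]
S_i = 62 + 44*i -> [62, 106, 150, 194, 238]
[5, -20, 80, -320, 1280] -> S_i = 5*-4^i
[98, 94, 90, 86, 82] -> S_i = 98 + -4*i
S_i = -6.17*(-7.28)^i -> [-6.17, 44.92, -327.0, 2380.56, -17330.48]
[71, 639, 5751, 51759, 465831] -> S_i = 71*9^i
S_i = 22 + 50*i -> [22, 72, 122, 172, 222]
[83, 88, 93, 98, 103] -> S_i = 83 + 5*i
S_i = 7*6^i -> [7, 42, 252, 1512, 9072]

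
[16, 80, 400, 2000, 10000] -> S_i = 16*5^i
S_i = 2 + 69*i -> [2, 71, 140, 209, 278]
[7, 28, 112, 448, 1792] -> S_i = 7*4^i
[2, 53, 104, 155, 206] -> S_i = 2 + 51*i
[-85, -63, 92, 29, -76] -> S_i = Random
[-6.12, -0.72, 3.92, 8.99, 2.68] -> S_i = Random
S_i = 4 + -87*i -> [4, -83, -170, -257, -344]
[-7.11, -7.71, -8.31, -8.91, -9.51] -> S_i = -7.11 + -0.60*i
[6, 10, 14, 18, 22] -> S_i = 6 + 4*i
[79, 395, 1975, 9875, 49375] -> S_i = 79*5^i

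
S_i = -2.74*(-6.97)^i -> [-2.74, 19.1, -133.11, 927.79, -6466.68]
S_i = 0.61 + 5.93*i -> [0.61, 6.54, 12.47, 18.4, 24.33]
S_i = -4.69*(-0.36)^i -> [-4.69, 1.69, -0.61, 0.22, -0.08]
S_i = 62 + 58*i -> [62, 120, 178, 236, 294]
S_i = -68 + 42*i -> [-68, -26, 16, 58, 100]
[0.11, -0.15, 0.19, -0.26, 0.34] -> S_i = 0.11*(-1.33)^i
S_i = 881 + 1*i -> [881, 882, 883, 884, 885]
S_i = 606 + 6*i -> [606, 612, 618, 624, 630]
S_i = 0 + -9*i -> [0, -9, -18, -27, -36]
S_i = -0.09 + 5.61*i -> [-0.09, 5.52, 11.13, 16.74, 22.35]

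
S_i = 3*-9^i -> [3, -27, 243, -2187, 19683]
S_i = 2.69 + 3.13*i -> [2.69, 5.82, 8.95, 12.08, 15.21]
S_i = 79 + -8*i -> [79, 71, 63, 55, 47]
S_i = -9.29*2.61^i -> [-9.29, -24.25, -63.28, -165.17, -431.1]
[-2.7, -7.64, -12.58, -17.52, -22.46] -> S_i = -2.70 + -4.94*i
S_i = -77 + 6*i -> [-77, -71, -65, -59, -53]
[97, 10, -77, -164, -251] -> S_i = 97 + -87*i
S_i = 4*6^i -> [4, 24, 144, 864, 5184]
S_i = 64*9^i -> [64, 576, 5184, 46656, 419904]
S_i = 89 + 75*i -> [89, 164, 239, 314, 389]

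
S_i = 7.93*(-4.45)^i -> [7.93, -35.29, 157.03, -698.8, 3109.66]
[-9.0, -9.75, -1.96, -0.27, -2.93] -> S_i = Random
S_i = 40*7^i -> [40, 280, 1960, 13720, 96040]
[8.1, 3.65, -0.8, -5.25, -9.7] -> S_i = 8.10 + -4.45*i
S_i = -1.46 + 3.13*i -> [-1.46, 1.67, 4.8, 7.93, 11.06]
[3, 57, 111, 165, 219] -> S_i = 3 + 54*i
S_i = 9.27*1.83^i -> [9.27, 16.96, 31.04, 56.81, 103.96]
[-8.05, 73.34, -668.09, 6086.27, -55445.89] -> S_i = -8.05*(-9.11)^i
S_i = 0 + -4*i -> [0, -4, -8, -12, -16]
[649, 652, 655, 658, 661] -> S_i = 649 + 3*i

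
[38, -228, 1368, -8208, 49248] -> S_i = 38*-6^i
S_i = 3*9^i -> [3, 27, 243, 2187, 19683]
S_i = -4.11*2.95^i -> [-4.11, -12.12, -35.77, -105.51, -311.26]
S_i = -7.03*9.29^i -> [-7.03, -65.31, -606.72, -5636.41, -52362.24]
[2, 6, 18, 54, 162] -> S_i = 2*3^i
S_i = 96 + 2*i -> [96, 98, 100, 102, 104]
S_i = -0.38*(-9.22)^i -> [-0.38, 3.5, -32.3, 297.84, -2746.04]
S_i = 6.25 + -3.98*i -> [6.25, 2.27, -1.71, -5.69, -9.67]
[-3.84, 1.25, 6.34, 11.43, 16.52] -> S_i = -3.84 + 5.09*i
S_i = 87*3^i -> [87, 261, 783, 2349, 7047]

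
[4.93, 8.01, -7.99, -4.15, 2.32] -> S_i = Random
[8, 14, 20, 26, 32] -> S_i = 8 + 6*i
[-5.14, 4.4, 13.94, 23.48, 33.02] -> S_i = -5.14 + 9.54*i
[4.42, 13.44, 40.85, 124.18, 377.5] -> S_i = 4.42*3.04^i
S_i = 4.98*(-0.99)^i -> [4.98, -4.93, 4.88, -4.83, 4.78]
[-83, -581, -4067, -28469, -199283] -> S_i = -83*7^i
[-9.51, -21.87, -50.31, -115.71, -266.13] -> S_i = -9.51*2.30^i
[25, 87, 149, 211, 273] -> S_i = 25 + 62*i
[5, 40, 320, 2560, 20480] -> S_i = 5*8^i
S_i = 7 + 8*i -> [7, 15, 23, 31, 39]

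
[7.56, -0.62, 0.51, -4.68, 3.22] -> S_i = Random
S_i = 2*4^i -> [2, 8, 32, 128, 512]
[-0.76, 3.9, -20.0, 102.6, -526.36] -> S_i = -0.76*(-5.13)^i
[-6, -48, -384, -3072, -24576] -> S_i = -6*8^i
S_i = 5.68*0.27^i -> [5.68, 1.53, 0.41, 0.11, 0.03]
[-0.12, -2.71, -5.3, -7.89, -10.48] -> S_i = -0.12 + -2.59*i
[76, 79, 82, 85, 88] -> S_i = 76 + 3*i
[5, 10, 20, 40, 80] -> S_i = 5*2^i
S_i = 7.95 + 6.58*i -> [7.95, 14.53, 21.11, 27.69, 34.27]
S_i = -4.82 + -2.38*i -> [-4.82, -7.2, -9.58, -11.96, -14.34]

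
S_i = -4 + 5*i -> [-4, 1, 6, 11, 16]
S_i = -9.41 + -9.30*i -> [-9.41, -18.71, -28.01, -37.31, -46.61]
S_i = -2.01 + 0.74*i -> [-2.01, -1.27, -0.53, 0.21, 0.95]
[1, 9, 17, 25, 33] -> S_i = 1 + 8*i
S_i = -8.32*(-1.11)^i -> [-8.32, 9.24, -10.25, 11.38, -12.63]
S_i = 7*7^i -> [7, 49, 343, 2401, 16807]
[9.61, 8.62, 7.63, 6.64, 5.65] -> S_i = 9.61 + -0.99*i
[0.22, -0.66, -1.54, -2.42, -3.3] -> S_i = 0.22 + -0.88*i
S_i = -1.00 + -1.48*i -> [-1.0, -2.48, -3.96, -5.44, -6.92]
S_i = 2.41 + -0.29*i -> [2.41, 2.12, 1.83, 1.54, 1.25]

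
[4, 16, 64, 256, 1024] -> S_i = 4*4^i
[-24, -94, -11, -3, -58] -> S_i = Random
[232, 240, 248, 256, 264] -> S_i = 232 + 8*i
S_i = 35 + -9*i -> [35, 26, 17, 8, -1]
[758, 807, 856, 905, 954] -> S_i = 758 + 49*i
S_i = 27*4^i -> [27, 108, 432, 1728, 6912]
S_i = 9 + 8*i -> [9, 17, 25, 33, 41]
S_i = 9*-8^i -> [9, -72, 576, -4608, 36864]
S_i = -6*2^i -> [-6, -12, -24, -48, -96]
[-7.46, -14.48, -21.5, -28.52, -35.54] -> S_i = -7.46 + -7.02*i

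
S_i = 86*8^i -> [86, 688, 5504, 44032, 352256]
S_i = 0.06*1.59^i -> [0.06, 0.1, 0.15, 0.24, 0.38]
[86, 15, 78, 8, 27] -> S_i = Random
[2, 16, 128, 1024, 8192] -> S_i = 2*8^i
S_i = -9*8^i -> [-9, -72, -576, -4608, -36864]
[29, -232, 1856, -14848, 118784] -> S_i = 29*-8^i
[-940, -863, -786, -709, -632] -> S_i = -940 + 77*i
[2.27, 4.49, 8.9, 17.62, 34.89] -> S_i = 2.27*1.98^i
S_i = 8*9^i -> [8, 72, 648, 5832, 52488]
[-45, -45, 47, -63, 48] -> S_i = Random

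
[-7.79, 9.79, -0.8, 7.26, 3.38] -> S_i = Random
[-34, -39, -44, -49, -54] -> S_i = -34 + -5*i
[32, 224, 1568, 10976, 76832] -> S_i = 32*7^i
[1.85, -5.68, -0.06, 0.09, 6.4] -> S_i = Random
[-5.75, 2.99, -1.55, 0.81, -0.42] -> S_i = -5.75*(-0.52)^i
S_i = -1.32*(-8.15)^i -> [-1.32, 10.76, -87.68, 714.57, -5823.77]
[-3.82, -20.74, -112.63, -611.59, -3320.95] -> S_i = -3.82*5.43^i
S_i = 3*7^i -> [3, 21, 147, 1029, 7203]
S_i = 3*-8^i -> [3, -24, 192, -1536, 12288]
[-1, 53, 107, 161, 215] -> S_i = -1 + 54*i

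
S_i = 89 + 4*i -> [89, 93, 97, 101, 105]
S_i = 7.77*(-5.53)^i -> [7.77, -42.97, 237.61, -1314.0, 7266.44]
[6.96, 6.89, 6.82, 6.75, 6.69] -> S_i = 6.96*0.99^i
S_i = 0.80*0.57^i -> [0.8, 0.46, 0.26, 0.15, 0.08]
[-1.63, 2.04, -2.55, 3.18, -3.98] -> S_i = -1.63*(-1.25)^i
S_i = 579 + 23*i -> [579, 602, 625, 648, 671]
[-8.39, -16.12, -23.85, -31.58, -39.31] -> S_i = -8.39 + -7.73*i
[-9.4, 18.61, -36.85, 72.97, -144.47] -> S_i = -9.40*(-1.98)^i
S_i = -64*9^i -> [-64, -576, -5184, -46656, -419904]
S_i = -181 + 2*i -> [-181, -179, -177, -175, -173]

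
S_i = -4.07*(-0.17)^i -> [-4.07, 0.69, -0.12, 0.02, -0.0]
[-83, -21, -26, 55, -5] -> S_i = Random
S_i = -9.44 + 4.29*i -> [-9.44, -5.15, -0.86, 3.43, 7.72]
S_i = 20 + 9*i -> [20, 29, 38, 47, 56]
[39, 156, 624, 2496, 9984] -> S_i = 39*4^i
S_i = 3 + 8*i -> [3, 11, 19, 27, 35]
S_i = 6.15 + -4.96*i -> [6.15, 1.19, -3.77, -8.73, -13.69]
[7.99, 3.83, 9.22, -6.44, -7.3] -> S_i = Random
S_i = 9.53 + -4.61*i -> [9.53, 4.92, 0.31, -4.3, -8.91]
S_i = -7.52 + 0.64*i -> [-7.52, -6.88, -6.24, -5.6, -4.96]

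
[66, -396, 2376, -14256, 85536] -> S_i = 66*-6^i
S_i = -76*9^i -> [-76, -684, -6156, -55404, -498636]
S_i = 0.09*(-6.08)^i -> [0.09, -0.55, 3.33, -20.23, 122.99]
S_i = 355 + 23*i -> [355, 378, 401, 424, 447]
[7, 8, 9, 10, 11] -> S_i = 7 + 1*i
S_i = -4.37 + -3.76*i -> [-4.37, -8.13, -11.89, -15.65, -19.41]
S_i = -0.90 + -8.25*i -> [-0.9, -9.15, -17.4, -25.65, -33.9]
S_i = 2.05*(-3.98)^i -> [2.05, -8.16, 32.47, -129.24, 514.38]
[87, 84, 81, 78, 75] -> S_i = 87 + -3*i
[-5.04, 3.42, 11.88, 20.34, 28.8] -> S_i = -5.04 + 8.46*i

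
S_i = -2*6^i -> [-2, -12, -72, -432, -2592]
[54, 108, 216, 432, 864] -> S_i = 54*2^i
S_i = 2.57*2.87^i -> [2.57, 7.38, 21.17, 60.75, 174.37]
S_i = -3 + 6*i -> [-3, 3, 9, 15, 21]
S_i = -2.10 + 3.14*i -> [-2.1, 1.04, 4.18, 7.32, 10.46]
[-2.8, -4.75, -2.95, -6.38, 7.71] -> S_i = Random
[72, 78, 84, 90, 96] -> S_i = 72 + 6*i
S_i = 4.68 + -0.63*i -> [4.68, 4.05, 3.42, 2.79, 2.16]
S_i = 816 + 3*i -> [816, 819, 822, 825, 828]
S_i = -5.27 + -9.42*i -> [-5.27, -14.69, -24.11, -33.53, -42.95]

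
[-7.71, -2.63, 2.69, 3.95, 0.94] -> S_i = Random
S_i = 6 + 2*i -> [6, 8, 10, 12, 14]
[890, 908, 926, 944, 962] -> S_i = 890 + 18*i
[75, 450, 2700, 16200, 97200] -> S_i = 75*6^i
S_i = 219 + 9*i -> [219, 228, 237, 246, 255]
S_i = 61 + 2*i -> [61, 63, 65, 67, 69]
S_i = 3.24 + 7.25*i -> [3.24, 10.49, 17.74, 24.99, 32.24]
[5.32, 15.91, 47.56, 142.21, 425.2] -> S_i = 5.32*2.99^i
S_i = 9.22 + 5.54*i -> [9.22, 14.76, 20.3, 25.84, 31.38]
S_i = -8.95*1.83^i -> [-8.95, -16.38, -29.97, -54.85, -100.38]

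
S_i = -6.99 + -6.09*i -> [-6.99, -13.08, -19.17, -25.26, -31.35]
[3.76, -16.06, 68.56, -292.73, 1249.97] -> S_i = 3.76*(-4.27)^i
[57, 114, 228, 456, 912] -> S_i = 57*2^i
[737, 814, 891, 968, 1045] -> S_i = 737 + 77*i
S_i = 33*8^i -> [33, 264, 2112, 16896, 135168]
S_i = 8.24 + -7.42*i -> [8.24, 0.82, -6.6, -14.02, -21.44]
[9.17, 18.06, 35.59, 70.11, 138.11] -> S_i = 9.17*1.97^i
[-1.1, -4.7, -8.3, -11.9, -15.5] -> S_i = -1.10 + -3.60*i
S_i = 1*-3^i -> [1, -3, 9, -27, 81]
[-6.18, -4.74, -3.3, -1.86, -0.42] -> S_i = -6.18 + 1.44*i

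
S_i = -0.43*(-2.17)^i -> [-0.43, 0.93, -2.02, 4.39, -9.53]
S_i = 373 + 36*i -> [373, 409, 445, 481, 517]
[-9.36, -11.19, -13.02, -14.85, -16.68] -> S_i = -9.36 + -1.83*i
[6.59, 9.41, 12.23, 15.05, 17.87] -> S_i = 6.59 + 2.82*i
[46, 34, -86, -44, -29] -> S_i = Random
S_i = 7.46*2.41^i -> [7.46, 17.98, 43.33, 104.42, 251.66]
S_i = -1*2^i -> [-1, -2, -4, -8, -16]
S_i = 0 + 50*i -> [0, 50, 100, 150, 200]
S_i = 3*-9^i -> [3, -27, 243, -2187, 19683]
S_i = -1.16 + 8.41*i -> [-1.16, 7.25, 15.66, 24.07, 32.48]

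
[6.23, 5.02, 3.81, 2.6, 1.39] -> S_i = 6.23 + -1.21*i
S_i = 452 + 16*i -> [452, 468, 484, 500, 516]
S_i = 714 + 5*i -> [714, 719, 724, 729, 734]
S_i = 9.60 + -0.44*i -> [9.6, 9.16, 8.72, 8.28, 7.84]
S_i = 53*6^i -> [53, 318, 1908, 11448, 68688]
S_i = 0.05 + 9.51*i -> [0.05, 9.56, 19.07, 28.58, 38.09]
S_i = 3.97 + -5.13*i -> [3.97, -1.16, -6.29, -11.42, -16.55]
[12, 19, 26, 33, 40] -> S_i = 12 + 7*i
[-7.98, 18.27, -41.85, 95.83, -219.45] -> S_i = -7.98*(-2.29)^i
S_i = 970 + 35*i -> [970, 1005, 1040, 1075, 1110]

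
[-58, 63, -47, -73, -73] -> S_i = Random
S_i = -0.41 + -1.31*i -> [-0.41, -1.72, -3.03, -4.34, -5.65]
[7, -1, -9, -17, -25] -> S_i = 7 + -8*i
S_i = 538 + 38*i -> [538, 576, 614, 652, 690]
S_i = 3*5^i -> [3, 15, 75, 375, 1875]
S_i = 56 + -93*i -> [56, -37, -130, -223, -316]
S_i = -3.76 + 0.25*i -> [-3.76, -3.51, -3.26, -3.01, -2.76]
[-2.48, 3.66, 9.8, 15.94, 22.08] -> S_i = -2.48 + 6.14*i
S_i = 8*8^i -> [8, 64, 512, 4096, 32768]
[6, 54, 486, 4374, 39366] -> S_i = 6*9^i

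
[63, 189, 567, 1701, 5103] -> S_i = 63*3^i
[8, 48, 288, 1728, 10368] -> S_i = 8*6^i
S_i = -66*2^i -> [-66, -132, -264, -528, -1056]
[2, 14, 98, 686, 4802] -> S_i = 2*7^i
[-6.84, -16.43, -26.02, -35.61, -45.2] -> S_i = -6.84 + -9.59*i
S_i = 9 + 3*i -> [9, 12, 15, 18, 21]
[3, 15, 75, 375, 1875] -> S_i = 3*5^i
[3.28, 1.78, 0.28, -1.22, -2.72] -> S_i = 3.28 + -1.50*i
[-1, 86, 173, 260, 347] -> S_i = -1 + 87*i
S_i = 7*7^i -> [7, 49, 343, 2401, 16807]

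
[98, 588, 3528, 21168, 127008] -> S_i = 98*6^i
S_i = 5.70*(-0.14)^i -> [5.7, -0.8, 0.11, -0.02, 0.0]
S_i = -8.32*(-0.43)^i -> [-8.32, 3.58, -1.54, 0.66, -0.28]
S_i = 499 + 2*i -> [499, 501, 503, 505, 507]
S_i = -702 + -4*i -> [-702, -706, -710, -714, -718]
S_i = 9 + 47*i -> [9, 56, 103, 150, 197]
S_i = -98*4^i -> [-98, -392, -1568, -6272, -25088]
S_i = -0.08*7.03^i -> [-0.08, -0.56, -3.95, -27.79, -195.39]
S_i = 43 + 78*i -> [43, 121, 199, 277, 355]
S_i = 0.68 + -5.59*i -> [0.68, -4.91, -10.5, -16.09, -21.68]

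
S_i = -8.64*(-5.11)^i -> [-8.64, 44.15, -225.61, 1152.86, -5891.11]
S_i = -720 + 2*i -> [-720, -718, -716, -714, -712]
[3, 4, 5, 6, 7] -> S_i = 3 + 1*i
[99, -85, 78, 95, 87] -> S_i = Random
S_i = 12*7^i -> [12, 84, 588, 4116, 28812]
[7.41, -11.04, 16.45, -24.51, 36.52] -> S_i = 7.41*(-1.49)^i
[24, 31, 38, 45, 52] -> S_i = 24 + 7*i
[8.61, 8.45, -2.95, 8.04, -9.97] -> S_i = Random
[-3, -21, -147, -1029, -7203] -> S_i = -3*7^i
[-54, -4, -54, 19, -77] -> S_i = Random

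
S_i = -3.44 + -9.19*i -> [-3.44, -12.63, -21.82, -31.01, -40.2]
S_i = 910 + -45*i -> [910, 865, 820, 775, 730]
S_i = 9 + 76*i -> [9, 85, 161, 237, 313]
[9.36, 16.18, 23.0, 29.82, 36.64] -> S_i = 9.36 + 6.82*i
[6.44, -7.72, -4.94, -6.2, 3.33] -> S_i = Random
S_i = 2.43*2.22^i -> [2.43, 5.39, 11.98, 26.59, 59.02]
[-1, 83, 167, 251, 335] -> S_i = -1 + 84*i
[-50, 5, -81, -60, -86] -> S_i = Random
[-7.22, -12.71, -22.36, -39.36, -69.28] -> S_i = -7.22*1.76^i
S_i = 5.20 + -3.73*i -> [5.2, 1.47, -2.26, -5.99, -9.72]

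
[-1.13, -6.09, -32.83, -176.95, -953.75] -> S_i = -1.13*5.39^i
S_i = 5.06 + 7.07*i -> [5.06, 12.13, 19.2, 26.27, 33.34]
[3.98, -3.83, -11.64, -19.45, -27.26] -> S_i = 3.98 + -7.81*i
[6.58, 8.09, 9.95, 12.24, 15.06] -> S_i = 6.58*1.23^i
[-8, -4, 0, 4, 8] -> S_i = -8 + 4*i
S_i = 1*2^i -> [1, 2, 4, 8, 16]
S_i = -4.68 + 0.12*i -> [-4.68, -4.56, -4.44, -4.32, -4.2]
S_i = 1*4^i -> [1, 4, 16, 64, 256]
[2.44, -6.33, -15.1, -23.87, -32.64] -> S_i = 2.44 + -8.77*i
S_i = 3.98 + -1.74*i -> [3.98, 2.24, 0.5, -1.24, -2.98]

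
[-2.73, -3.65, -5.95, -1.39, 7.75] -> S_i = Random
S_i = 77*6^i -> [77, 462, 2772, 16632, 99792]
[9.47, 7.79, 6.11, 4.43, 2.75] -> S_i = 9.47 + -1.68*i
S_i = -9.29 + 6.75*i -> [-9.29, -2.54, 4.21, 10.96, 17.71]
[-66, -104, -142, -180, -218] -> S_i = -66 + -38*i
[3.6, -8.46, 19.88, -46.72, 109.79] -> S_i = 3.60*(-2.35)^i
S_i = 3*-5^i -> [3, -15, 75, -375, 1875]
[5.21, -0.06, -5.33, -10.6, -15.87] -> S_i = 5.21 + -5.27*i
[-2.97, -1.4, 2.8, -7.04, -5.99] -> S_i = Random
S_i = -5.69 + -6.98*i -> [-5.69, -12.67, -19.65, -26.63, -33.61]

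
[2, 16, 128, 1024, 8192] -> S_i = 2*8^i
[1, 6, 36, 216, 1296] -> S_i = 1*6^i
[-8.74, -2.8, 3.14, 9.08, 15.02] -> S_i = -8.74 + 5.94*i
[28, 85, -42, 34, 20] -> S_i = Random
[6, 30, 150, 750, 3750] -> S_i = 6*5^i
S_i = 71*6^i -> [71, 426, 2556, 15336, 92016]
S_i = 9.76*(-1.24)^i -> [9.76, -12.1, 15.01, -18.61, 23.07]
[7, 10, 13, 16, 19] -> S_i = 7 + 3*i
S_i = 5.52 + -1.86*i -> [5.52, 3.66, 1.8, -0.06, -1.92]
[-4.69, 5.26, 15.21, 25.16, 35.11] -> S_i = -4.69 + 9.95*i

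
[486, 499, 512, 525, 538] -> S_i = 486 + 13*i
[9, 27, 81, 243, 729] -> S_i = 9*3^i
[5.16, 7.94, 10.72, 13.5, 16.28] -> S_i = 5.16 + 2.78*i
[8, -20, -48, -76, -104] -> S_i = 8 + -28*i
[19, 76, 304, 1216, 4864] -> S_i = 19*4^i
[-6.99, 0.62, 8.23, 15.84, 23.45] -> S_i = -6.99 + 7.61*i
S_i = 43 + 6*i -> [43, 49, 55, 61, 67]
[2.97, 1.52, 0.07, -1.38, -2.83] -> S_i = 2.97 + -1.45*i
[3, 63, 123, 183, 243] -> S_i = 3 + 60*i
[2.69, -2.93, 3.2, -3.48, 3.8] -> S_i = 2.69*(-1.09)^i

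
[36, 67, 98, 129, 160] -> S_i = 36 + 31*i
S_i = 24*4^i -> [24, 96, 384, 1536, 6144]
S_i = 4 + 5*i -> [4, 9, 14, 19, 24]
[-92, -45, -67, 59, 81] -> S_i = Random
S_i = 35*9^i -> [35, 315, 2835, 25515, 229635]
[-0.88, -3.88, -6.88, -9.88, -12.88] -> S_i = -0.88 + -3.00*i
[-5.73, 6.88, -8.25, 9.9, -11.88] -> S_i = -5.73*(-1.20)^i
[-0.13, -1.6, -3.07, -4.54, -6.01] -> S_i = -0.13 + -1.47*i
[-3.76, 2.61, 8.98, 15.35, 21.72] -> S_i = -3.76 + 6.37*i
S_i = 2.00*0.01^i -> [2.0, 0.02, 0.0, 0.0, 0.0]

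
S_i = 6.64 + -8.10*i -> [6.64, -1.46, -9.56, -17.66, -25.76]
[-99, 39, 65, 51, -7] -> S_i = Random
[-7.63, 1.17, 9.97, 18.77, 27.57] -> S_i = -7.63 + 8.80*i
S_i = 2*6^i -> [2, 12, 72, 432, 2592]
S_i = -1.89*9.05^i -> [-1.89, -17.1, -154.8, -1400.9, -12678.16]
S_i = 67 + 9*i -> [67, 76, 85, 94, 103]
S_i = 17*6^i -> [17, 102, 612, 3672, 22032]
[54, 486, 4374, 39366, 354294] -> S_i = 54*9^i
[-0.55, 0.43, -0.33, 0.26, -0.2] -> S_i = -0.55*(-0.78)^i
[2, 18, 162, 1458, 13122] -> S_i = 2*9^i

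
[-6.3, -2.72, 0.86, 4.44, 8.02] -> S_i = -6.30 + 3.58*i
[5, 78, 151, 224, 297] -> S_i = 5 + 73*i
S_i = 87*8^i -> [87, 696, 5568, 44544, 356352]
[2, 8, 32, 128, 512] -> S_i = 2*4^i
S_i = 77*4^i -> [77, 308, 1232, 4928, 19712]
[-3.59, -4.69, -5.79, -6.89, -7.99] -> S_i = -3.59 + -1.10*i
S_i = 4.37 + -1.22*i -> [4.37, 3.15, 1.93, 0.71, -0.51]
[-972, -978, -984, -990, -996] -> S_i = -972 + -6*i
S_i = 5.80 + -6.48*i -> [5.8, -0.68, -7.16, -13.64, -20.12]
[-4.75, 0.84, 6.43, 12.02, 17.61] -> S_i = -4.75 + 5.59*i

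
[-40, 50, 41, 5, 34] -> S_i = Random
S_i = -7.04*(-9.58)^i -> [-7.04, 67.44, -646.11, 6189.69, -59297.27]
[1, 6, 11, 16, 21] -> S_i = 1 + 5*i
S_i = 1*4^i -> [1, 4, 16, 64, 256]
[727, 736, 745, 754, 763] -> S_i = 727 + 9*i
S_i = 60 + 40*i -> [60, 100, 140, 180, 220]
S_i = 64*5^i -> [64, 320, 1600, 8000, 40000]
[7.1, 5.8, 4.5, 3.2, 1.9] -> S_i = 7.10 + -1.30*i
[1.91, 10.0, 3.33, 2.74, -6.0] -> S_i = Random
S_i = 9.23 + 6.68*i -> [9.23, 15.91, 22.59, 29.27, 35.95]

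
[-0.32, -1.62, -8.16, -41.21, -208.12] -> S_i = -0.32*5.05^i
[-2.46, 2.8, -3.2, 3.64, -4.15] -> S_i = -2.46*(-1.14)^i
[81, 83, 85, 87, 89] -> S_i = 81 + 2*i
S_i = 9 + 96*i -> [9, 105, 201, 297, 393]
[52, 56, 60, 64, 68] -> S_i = 52 + 4*i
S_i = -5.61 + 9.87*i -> [-5.61, 4.26, 14.13, 24.0, 33.87]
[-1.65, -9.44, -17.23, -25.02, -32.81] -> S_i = -1.65 + -7.79*i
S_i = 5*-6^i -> [5, -30, 180, -1080, 6480]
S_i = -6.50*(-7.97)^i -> [-6.5, 51.8, -412.89, 3290.7, -26226.88]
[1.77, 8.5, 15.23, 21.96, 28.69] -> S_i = 1.77 + 6.73*i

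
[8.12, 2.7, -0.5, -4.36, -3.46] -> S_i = Random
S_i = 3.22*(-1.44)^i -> [3.22, -4.64, 6.68, -9.61, 13.85]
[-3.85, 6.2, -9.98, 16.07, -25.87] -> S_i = -3.85*(-1.61)^i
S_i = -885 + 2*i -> [-885, -883, -881, -879, -877]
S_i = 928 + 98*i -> [928, 1026, 1124, 1222, 1320]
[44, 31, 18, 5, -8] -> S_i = 44 + -13*i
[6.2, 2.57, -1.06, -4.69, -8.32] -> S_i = 6.20 + -3.63*i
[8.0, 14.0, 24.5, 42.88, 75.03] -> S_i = 8.00*1.75^i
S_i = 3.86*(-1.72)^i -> [3.86, -6.64, 11.42, -19.64, 33.78]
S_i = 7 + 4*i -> [7, 11, 15, 19, 23]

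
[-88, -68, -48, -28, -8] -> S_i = -88 + 20*i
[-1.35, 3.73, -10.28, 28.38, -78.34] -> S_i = -1.35*(-2.76)^i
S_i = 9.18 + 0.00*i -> [9.18, 9.18, 9.18, 9.18, 9.18]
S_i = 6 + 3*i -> [6, 9, 12, 15, 18]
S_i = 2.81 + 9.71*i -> [2.81, 12.52, 22.23, 31.94, 41.65]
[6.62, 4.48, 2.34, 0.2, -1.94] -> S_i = 6.62 + -2.14*i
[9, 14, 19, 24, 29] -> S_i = 9 + 5*i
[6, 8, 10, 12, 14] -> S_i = 6 + 2*i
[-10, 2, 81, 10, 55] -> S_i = Random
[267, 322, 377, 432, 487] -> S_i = 267 + 55*i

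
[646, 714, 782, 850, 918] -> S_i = 646 + 68*i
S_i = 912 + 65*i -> [912, 977, 1042, 1107, 1172]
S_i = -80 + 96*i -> [-80, 16, 112, 208, 304]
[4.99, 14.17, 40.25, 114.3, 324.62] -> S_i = 4.99*2.84^i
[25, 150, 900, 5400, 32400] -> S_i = 25*6^i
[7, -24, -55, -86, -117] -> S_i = 7 + -31*i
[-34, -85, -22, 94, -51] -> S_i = Random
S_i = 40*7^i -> [40, 280, 1960, 13720, 96040]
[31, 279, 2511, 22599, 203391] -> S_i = 31*9^i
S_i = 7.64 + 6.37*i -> [7.64, 14.01, 20.38, 26.75, 33.12]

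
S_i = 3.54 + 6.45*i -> [3.54, 9.99, 16.44, 22.89, 29.34]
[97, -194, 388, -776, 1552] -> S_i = 97*-2^i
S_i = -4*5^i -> [-4, -20, -100, -500, -2500]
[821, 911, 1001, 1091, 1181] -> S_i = 821 + 90*i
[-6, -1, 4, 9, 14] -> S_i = -6 + 5*i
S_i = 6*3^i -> [6, 18, 54, 162, 486]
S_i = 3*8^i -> [3, 24, 192, 1536, 12288]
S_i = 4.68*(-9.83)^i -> [4.68, -46.0, 452.22, -4445.35, 43697.84]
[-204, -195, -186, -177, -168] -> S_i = -204 + 9*i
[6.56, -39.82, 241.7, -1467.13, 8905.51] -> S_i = 6.56*(-6.07)^i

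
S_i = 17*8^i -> [17, 136, 1088, 8704, 69632]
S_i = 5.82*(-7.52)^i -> [5.82, -43.77, 329.12, -2475.01, 18612.06]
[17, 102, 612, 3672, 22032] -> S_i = 17*6^i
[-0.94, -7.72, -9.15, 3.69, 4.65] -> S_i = Random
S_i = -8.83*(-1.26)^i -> [-8.83, 11.13, -14.02, 17.66, -22.26]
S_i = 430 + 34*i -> [430, 464, 498, 532, 566]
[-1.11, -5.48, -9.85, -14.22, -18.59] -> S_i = -1.11 + -4.37*i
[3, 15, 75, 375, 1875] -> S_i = 3*5^i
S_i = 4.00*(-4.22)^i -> [4.0, -16.88, 71.23, -300.61, 1268.56]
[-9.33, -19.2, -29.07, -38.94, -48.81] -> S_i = -9.33 + -9.87*i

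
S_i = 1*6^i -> [1, 6, 36, 216, 1296]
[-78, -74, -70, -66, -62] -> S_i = -78 + 4*i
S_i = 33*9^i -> [33, 297, 2673, 24057, 216513]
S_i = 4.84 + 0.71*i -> [4.84, 5.55, 6.26, 6.97, 7.68]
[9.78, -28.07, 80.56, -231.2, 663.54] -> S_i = 9.78*(-2.87)^i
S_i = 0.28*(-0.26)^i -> [0.28, -0.07, 0.02, -0.0, 0.0]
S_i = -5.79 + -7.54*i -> [-5.79, -13.33, -20.87, -28.41, -35.95]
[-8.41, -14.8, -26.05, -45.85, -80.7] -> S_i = -8.41*1.76^i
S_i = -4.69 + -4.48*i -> [-4.69, -9.17, -13.65, -18.13, -22.61]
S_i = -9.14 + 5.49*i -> [-9.14, -3.65, 1.84, 7.33, 12.82]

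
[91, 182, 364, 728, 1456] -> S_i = 91*2^i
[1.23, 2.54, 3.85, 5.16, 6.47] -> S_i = 1.23 + 1.31*i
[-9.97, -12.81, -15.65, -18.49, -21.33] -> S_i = -9.97 + -2.84*i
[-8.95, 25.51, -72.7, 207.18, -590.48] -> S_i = -8.95*(-2.85)^i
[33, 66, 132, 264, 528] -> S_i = 33*2^i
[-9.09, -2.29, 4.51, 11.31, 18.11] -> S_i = -9.09 + 6.80*i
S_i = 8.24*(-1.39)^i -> [8.24, -11.45, 15.92, -22.13, 30.76]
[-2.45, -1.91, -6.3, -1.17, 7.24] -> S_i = Random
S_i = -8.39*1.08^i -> [-8.39, -9.06, -9.79, -10.57, -11.41]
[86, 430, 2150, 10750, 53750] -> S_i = 86*5^i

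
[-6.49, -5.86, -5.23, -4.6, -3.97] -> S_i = -6.49 + 0.63*i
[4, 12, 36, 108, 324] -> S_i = 4*3^i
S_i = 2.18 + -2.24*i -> [2.18, -0.06, -2.3, -4.54, -6.78]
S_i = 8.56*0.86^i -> [8.56, 7.36, 6.33, 5.44, 4.68]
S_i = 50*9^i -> [50, 450, 4050, 36450, 328050]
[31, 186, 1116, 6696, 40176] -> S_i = 31*6^i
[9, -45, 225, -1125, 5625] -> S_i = 9*-5^i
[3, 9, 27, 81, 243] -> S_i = 3*3^i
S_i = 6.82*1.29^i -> [6.82, 8.8, 11.35, 14.64, 18.89]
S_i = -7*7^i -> [-7, -49, -343, -2401, -16807]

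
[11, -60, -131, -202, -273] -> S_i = 11 + -71*i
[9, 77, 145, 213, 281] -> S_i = 9 + 68*i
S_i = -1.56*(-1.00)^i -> [-1.56, 1.56, -1.56, 1.56, -1.56]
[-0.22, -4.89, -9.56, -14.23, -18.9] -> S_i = -0.22 + -4.67*i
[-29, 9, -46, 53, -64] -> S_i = Random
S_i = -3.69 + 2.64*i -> [-3.69, -1.05, 1.59, 4.23, 6.87]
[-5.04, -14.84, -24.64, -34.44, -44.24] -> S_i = -5.04 + -9.80*i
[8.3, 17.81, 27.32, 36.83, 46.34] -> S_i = 8.30 + 9.51*i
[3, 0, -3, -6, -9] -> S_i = 3 + -3*i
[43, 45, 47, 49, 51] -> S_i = 43 + 2*i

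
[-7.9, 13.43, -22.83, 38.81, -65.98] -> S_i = -7.90*(-1.70)^i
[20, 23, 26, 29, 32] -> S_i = 20 + 3*i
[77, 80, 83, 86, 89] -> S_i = 77 + 3*i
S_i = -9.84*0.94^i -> [-9.84, -9.25, -8.69, -8.17, -7.68]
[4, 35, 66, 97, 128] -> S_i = 4 + 31*i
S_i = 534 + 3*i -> [534, 537, 540, 543, 546]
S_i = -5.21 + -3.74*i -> [-5.21, -8.95, -12.69, -16.43, -20.17]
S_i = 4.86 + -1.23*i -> [4.86, 3.63, 2.4, 1.17, -0.06]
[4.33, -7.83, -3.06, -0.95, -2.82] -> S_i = Random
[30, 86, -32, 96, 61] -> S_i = Random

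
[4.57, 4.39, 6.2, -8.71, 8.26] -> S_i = Random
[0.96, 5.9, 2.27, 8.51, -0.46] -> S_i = Random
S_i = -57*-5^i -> [-57, 285, -1425, 7125, -35625]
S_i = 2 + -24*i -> [2, -22, -46, -70, -94]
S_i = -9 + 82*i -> [-9, 73, 155, 237, 319]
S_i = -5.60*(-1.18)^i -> [-5.6, 6.61, -7.8, 9.2, -10.86]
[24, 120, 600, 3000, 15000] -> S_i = 24*5^i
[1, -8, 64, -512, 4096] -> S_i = 1*-8^i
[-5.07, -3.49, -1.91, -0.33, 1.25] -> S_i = -5.07 + 1.58*i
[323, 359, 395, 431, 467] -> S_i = 323 + 36*i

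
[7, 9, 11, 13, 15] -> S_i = 7 + 2*i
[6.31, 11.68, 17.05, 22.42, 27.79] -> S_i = 6.31 + 5.37*i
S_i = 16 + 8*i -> [16, 24, 32, 40, 48]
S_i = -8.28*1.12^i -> [-8.28, -9.27, -10.39, -11.63, -13.03]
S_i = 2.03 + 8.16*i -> [2.03, 10.19, 18.35, 26.51, 34.67]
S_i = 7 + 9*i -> [7, 16, 25, 34, 43]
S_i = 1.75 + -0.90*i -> [1.75, 0.85, -0.05, -0.95, -1.85]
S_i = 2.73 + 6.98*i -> [2.73, 9.71, 16.69, 23.67, 30.65]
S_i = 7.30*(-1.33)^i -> [7.3, -9.71, 12.91, -17.17, 22.84]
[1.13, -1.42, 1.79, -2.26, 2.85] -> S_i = 1.13*(-1.26)^i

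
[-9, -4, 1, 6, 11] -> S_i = -9 + 5*i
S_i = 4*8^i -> [4, 32, 256, 2048, 16384]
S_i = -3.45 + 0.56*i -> [-3.45, -2.89, -2.33, -1.77, -1.21]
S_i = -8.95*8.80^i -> [-8.95, -78.76, -693.09, -6099.17, -53672.73]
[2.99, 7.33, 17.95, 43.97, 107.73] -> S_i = 2.99*2.45^i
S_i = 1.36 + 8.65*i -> [1.36, 10.01, 18.66, 27.31, 35.96]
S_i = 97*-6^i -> [97, -582, 3492, -20952, 125712]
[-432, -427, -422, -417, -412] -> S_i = -432 + 5*i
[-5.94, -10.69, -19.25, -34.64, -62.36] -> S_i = -5.94*1.80^i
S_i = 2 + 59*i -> [2, 61, 120, 179, 238]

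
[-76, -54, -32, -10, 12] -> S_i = -76 + 22*i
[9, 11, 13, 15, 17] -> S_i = 9 + 2*i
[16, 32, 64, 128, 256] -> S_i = 16*2^i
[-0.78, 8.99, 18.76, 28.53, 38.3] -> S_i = -0.78 + 9.77*i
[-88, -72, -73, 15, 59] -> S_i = Random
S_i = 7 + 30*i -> [7, 37, 67, 97, 127]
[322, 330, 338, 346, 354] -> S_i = 322 + 8*i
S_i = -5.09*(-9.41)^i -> [-5.09, 47.9, -450.71, 4241.18, -39909.5]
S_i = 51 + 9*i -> [51, 60, 69, 78, 87]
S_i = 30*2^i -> [30, 60, 120, 240, 480]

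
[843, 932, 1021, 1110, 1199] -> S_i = 843 + 89*i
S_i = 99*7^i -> [99, 693, 4851, 33957, 237699]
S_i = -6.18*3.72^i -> [-6.18, -22.99, -85.52, -318.14, -1183.48]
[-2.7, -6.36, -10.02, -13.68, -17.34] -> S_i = -2.70 + -3.66*i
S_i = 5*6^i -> [5, 30, 180, 1080, 6480]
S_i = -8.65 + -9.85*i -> [-8.65, -18.5, -28.35, -38.2, -48.05]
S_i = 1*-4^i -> [1, -4, 16, -64, 256]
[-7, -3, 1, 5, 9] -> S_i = -7 + 4*i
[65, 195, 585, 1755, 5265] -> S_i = 65*3^i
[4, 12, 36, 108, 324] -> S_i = 4*3^i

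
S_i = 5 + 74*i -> [5, 79, 153, 227, 301]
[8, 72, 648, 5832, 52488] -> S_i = 8*9^i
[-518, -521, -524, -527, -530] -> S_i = -518 + -3*i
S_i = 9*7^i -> [9, 63, 441, 3087, 21609]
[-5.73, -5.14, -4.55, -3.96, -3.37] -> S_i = -5.73 + 0.59*i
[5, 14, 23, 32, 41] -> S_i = 5 + 9*i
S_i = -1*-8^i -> [-1, 8, -64, 512, -4096]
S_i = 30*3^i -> [30, 90, 270, 810, 2430]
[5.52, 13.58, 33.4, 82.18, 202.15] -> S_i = 5.52*2.46^i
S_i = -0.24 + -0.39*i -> [-0.24, -0.63, -1.02, -1.41, -1.8]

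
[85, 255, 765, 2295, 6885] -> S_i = 85*3^i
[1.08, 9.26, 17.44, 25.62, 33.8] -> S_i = 1.08 + 8.18*i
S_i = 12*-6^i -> [12, -72, 432, -2592, 15552]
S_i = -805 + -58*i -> [-805, -863, -921, -979, -1037]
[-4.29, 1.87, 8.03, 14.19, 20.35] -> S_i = -4.29 + 6.16*i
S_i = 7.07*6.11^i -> [7.07, 43.2, 263.94, 1612.66, 9853.36]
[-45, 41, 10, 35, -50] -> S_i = Random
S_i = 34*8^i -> [34, 272, 2176, 17408, 139264]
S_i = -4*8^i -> [-4, -32, -256, -2048, -16384]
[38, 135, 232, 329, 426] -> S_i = 38 + 97*i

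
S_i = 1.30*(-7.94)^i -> [1.3, -10.32, 81.96, -650.74, 5166.84]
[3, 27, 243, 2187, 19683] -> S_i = 3*9^i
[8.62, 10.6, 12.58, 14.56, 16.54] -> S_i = 8.62 + 1.98*i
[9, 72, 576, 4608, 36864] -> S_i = 9*8^i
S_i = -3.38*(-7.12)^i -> [-3.38, 24.07, -171.35, 1219.99, -8686.34]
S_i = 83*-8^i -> [83, -664, 5312, -42496, 339968]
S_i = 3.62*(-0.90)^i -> [3.62, -3.26, 2.93, -2.64, 2.38]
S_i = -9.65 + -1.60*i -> [-9.65, -11.25, -12.85, -14.45, -16.05]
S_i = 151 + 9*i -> [151, 160, 169, 178, 187]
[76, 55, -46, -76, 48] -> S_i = Random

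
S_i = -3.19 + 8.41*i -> [-3.19, 5.22, 13.63, 22.04, 30.45]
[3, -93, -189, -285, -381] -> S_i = 3 + -96*i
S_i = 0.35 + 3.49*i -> [0.35, 3.84, 7.33, 10.82, 14.31]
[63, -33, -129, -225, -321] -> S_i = 63 + -96*i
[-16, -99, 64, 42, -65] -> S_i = Random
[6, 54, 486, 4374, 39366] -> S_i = 6*9^i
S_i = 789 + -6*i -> [789, 783, 777, 771, 765]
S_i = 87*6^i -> [87, 522, 3132, 18792, 112752]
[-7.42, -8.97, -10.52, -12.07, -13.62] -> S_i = -7.42 + -1.55*i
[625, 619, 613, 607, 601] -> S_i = 625 + -6*i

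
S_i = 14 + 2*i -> [14, 16, 18, 20, 22]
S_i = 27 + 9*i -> [27, 36, 45, 54, 63]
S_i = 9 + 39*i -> [9, 48, 87, 126, 165]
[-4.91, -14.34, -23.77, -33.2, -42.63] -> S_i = -4.91 + -9.43*i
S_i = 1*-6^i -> [1, -6, 36, -216, 1296]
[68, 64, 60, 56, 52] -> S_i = 68 + -4*i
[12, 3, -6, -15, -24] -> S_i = 12 + -9*i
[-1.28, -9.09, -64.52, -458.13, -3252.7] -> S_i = -1.28*7.10^i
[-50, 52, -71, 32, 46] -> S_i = Random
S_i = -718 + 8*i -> [-718, -710, -702, -694, -686]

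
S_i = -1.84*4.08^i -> [-1.84, -7.51, -30.63, -124.97, -509.87]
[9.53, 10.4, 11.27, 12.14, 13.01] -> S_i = 9.53 + 0.87*i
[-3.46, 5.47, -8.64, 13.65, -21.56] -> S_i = -3.46*(-1.58)^i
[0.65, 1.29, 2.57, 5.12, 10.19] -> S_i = 0.65*1.99^i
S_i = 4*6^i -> [4, 24, 144, 864, 5184]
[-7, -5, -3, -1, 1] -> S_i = -7 + 2*i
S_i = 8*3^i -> [8, 24, 72, 216, 648]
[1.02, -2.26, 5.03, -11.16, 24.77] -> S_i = 1.02*(-2.22)^i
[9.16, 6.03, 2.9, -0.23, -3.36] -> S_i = 9.16 + -3.13*i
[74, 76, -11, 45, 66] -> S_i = Random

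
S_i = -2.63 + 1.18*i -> [-2.63, -1.45, -0.27, 0.91, 2.09]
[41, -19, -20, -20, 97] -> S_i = Random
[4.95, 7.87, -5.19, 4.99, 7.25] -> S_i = Random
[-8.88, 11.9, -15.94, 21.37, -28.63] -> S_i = -8.88*(-1.34)^i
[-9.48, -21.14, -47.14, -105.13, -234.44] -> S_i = -9.48*2.23^i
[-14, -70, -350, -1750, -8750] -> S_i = -14*5^i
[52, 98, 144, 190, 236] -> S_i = 52 + 46*i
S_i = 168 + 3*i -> [168, 171, 174, 177, 180]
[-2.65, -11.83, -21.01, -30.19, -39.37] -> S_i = -2.65 + -9.18*i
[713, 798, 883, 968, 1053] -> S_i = 713 + 85*i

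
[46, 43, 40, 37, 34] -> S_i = 46 + -3*i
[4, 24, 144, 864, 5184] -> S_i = 4*6^i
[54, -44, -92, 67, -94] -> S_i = Random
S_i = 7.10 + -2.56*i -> [7.1, 4.54, 1.98, -0.58, -3.14]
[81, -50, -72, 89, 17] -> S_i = Random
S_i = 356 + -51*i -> [356, 305, 254, 203, 152]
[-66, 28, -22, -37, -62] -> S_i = Random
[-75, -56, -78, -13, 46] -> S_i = Random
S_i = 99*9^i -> [99, 891, 8019, 72171, 649539]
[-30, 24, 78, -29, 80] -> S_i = Random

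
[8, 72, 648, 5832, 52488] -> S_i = 8*9^i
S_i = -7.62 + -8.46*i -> [-7.62, -16.08, -24.54, -33.0, -41.46]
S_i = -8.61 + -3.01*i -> [-8.61, -11.62, -14.63, -17.64, -20.65]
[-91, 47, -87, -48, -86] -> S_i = Random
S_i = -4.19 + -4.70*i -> [-4.19, -8.89, -13.59, -18.29, -22.99]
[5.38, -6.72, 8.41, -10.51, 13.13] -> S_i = 5.38*(-1.25)^i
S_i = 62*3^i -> [62, 186, 558, 1674, 5022]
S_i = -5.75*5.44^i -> [-5.75, -31.28, -170.16, -925.69, -5035.74]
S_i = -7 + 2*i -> [-7, -5, -3, -1, 1]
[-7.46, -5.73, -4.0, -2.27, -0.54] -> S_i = -7.46 + 1.73*i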